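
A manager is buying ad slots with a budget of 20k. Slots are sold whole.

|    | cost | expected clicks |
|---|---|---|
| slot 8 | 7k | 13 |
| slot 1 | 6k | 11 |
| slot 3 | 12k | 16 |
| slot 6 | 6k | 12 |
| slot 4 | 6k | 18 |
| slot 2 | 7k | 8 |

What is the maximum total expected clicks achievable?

43

Allowing fractional choices, the relaxed optimum would be about 44.8, but ad slots are indivisible.
slot 8 + slot 1 + slot 4: cost 7 + 6 + 6 = 19 ≤ 20, expected clicks 13 + 11 + 18 = 42.
slot 1 + slot 6 + slot 4: cost 6 + 6 + 6 = 18 ≤ 20, expected clicks 11 + 12 + 18 = 41.
slot 8 + slot 6 + slot 4: cost 7 + 6 + 6 = 19 ≤ 20, expected clicks 13 + 12 + 18 = 43.
Best is slot 8, slot 6, and slot 4 with total expected clicks 43.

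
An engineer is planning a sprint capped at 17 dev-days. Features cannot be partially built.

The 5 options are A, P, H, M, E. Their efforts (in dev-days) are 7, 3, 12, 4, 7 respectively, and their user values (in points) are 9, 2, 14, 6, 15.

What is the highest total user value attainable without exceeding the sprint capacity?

26

Allowing fractional choices, the relaxed optimum would be about 28.7, but features are indivisible.
P + M + E: effort 3 + 4 + 7 = 14 ≤ 17, user value 2 + 6 + 15 = 23.
A + P + E: effort 7 + 3 + 7 = 17 ≤ 17, user value 9 + 2 + 15 = 26.
A + E: effort 7 + 7 = 14 ≤ 17, user value 9 + 15 = 24.
Best is A, P, and E with total user value 26.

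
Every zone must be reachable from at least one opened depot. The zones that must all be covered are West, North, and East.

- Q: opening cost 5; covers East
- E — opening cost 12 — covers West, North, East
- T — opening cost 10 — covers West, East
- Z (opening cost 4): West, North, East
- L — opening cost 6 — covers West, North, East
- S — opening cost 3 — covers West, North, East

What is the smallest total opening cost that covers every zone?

S alone covers West, North, East — every zone.
Total opening cost: 3.

3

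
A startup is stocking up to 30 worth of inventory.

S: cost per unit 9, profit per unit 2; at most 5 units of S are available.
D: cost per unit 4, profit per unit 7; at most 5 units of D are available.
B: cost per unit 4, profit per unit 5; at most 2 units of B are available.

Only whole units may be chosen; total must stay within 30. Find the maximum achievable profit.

45

D has the best ratio (7/4); taking only D gives at most 5×7 = 35 (stopped by the supply cap of 5).
Mixing does better — 5×D and 2×B: cost 28 ≤ 30, profit 5·7 + 2·5 = 45.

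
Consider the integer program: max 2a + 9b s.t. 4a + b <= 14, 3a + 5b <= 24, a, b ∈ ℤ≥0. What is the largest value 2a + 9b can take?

38

The continuous relaxation peaks at (0, 4.8) with value 43.20; rounding to a feasible lattice point costs some objective.
(a,b)=(1,4): 4·1+1·4=8≤14, 3·1+5·4=23≤24, objective 38.
(a,b)=(0,4): 4·0+1·4=4≤14, 3·0+5·4=20≤24, objective 36.
(a,b)=(2,3): 4·2+1·3=11≤14, 3·2+5·3=21≤24, objective 31.
The best lattice point is (1,4), giving 38.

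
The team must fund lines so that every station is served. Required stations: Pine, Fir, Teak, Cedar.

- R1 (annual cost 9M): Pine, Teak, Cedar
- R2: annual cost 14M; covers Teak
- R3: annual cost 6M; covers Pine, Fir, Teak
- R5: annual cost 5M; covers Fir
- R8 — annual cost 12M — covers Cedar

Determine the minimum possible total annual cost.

The greedy cost-per-new-station heuristic would pick R3 and R1 for 15, but a cheaper cover exists.
Choose R1 and R5: together they cover Pine, Fir, Teak, Cedar — every station.
Total annual cost: 9 + 5 = 14.
No cover costs less than 14.

14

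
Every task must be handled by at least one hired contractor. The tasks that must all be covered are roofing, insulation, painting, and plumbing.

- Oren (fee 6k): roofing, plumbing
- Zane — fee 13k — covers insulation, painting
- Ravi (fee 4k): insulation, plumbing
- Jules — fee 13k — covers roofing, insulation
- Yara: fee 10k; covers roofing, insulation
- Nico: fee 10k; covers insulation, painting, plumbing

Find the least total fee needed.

The greedy cost-per-new-task heuristic would pick Ravi, Oren, and Nico for 20, but a cheaper cover exists.
Choose Oren and Nico: together they cover roofing, insulation, painting, plumbing — every task.
Total fee: 6 + 10 = 16.
No cover costs less than 16.

16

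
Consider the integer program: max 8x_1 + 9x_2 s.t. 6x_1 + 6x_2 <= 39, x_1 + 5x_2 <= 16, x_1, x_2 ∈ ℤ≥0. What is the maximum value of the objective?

Relaxing integrality, the LP optimum is 54.38 at (x_1,x_2) = (4.12, 2.38), which is not an integer point.
(x_1,x_2)=(4,2): 6·4+6·2=36≤39, 1·4+5·2=14≤16, objective 50.
(x_1,x_2)=(5,1): 6·5+6·1=36≤39, 1·5+5·1=10≤16, objective 49.
(x_1,x_2)=(3,2): 6·3+6·2=30≤39, 1·3+5·2=13≤16, objective 42.
No feasible integer point exceeds 50.

50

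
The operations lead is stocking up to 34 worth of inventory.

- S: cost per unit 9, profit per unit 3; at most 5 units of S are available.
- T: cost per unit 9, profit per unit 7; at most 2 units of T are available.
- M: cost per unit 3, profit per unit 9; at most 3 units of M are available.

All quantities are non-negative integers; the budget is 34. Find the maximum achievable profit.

41

1×S, 1×T, and 3×M: cost 27 ≤ 34, profit 1·3 + 1·7 + 3·9 = 37.
2×T and 3×M: cost 27 ≤ 34, profit 2·7 + 3·9 = 41.
Best is 41.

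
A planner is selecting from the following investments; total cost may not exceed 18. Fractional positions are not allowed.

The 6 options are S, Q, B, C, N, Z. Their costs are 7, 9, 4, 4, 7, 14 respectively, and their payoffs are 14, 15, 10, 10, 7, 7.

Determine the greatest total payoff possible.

Allowing fractional choices, the relaxed optimum would be about 39.0, but investments are indivisible.
S + B + C: cost 7 + 4 + 4 = 15 ≤ 18, payoff 14 + 10 + 10 = 34.
Q + B + C: cost 9 + 4 + 4 = 17 ≤ 18, payoff 15 + 10 + 10 = 35.
S + B + N: cost 7 + 4 + 7 = 18 ≤ 18, payoff 14 + 10 + 7 = 31.
Best is Q, B, and C with total payoff 35.

35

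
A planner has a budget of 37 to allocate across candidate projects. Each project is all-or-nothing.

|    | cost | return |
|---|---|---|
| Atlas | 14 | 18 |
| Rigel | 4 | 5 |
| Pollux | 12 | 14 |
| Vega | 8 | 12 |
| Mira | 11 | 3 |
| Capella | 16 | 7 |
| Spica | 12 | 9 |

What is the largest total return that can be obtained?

44

This is a 0-1 knapsack instance.
Allowing fractional choices, the relaxed optimum would be about 47.8, but projects are indivisible.
Rigel + Pollux + Vega + Spica: cost 4 + 12 + 8 + 12 = 36 ≤ 37, return 5 + 14 + 12 + 9 = 40.
Atlas + Vega + Spica: cost 14 + 8 + 12 = 34 ≤ 37, return 18 + 12 + 9 = 39.
Atlas + Pollux + Vega: cost 14 + 12 + 8 = 34 ≤ 37, return 18 + 14 + 12 = 44.
Best is Atlas, Pollux, and Vega with total return 44.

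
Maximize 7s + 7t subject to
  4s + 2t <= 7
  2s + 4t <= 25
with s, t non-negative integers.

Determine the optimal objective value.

21

The continuous relaxation peaks at (0, 3.5) with value 24.50; rounding to a feasible lattice point costs some objective.
(s,t)=(0,3): 4·0+2·3=6≤7, 2·0+4·3=12≤25, objective 21.
(s,t)=(0,2): 4·0+2·2=4≤7, 2·0+4·2=8≤25, objective 14.
No feasible integer point exceeds 21.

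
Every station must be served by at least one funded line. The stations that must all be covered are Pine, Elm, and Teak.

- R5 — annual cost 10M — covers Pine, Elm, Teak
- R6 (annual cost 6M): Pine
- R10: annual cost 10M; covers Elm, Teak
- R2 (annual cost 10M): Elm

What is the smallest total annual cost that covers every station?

R5 alone covers Pine, Elm, Teak — every station.
Total annual cost: 10.
No cover costs less than 10.

10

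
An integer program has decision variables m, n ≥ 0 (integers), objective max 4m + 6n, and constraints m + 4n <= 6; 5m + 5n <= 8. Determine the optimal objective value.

6

Relaxing integrality, the LP optimum is 9.33 at (m,n) = (0.133, 1.47), which is not an integer point.
(m,n)=(0,1): 1·0+4·1=4≤6, 5·0+5·1=5≤8, objective 6.
(m,n)=(1,0): 1·1+4·0=1≤6, 5·1+5·0=5≤8, objective 4.
(m,n)=(0,0): 1·0+4·0=0≤6, 5·0+5·0=0≤8, objective 0.
No feasible integer point exceeds 6.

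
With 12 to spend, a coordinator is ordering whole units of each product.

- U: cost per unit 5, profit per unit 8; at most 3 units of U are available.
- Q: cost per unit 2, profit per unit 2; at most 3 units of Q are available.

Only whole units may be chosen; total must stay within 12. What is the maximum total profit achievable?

This is a bounded integer knapsack.
U has the best ratio (8/5); taking only U gives at most 2×8 = 16 (stopped by the cost limit).
Mixing does better — 2×U and 1×Q: cost 12 ≤ 12, profit 2·8 + 1·2 = 18.

18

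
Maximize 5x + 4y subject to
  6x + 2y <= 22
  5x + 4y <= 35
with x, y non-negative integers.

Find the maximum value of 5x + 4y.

The continuous relaxation peaks at (0, 8.75) with value 35.00; rounding to a feasible lattice point costs some objective.
(x,y)=(1,7): 6·1+2·7=20≤22, 5·1+4·7=33≤35, objective 33.
(x,y)=(0,8): 6·0+2·8=16≤22, 5·0+4·8=32≤35, objective 32.
No feasible integer point exceeds 33.

33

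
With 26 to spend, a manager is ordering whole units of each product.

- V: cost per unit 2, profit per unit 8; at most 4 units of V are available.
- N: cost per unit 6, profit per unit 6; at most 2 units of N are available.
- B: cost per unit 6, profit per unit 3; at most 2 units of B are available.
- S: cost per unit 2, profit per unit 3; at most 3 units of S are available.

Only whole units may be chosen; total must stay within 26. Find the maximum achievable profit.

This is a bounded integer knapsack.
4×V, 2×N, and 3×S: cost 26 ≤ 26, profit 4·8 + 2·6 + 3·3 = 53.
4×V, 1×N, 1×B, and 3×S: cost 26 ≤ 26, profit 4·8 + 1·6 + 1·3 + 3·3 = 50.
Best is 53.

53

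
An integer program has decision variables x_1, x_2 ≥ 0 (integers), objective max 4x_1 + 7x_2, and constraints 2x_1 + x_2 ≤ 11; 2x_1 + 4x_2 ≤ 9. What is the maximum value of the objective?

(x_1,x_2)=(4,0): 2·4+1·0=8≤11, 2·4+4·0=8≤9, objective 16.
(x_1,x_2)=(3,0): 2·3+1·0=6≤11, 2·3+4·0=6≤9, objective 12.
No feasible integer point exceeds 16.

16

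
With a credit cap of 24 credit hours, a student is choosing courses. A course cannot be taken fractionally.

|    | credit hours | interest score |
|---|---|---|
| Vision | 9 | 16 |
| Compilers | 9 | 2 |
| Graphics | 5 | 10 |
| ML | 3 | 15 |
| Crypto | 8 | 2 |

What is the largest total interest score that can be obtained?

41

Take Vision, Graphics, and ML: credit hours 9 + 5 + 3 = 17 ≤ 24, interest score 16 + 10 + 15 = 41.
No other feasible combination does better.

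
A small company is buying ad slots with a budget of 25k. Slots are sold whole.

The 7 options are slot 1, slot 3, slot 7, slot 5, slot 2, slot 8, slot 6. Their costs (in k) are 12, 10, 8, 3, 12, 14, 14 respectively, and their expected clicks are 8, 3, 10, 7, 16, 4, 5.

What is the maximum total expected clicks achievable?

33

Allowing fractional choices, the relaxed optimum would be about 34.3, but ad slots are indivisible.
slot 7 + slot 5 + slot 2: cost 8 + 3 + 12 = 23 ≤ 25, expected clicks 10 + 7 + 16 = 33.
slot 3 + slot 5 + slot 2: cost 10 + 3 + 12 = 25 ≤ 25, expected clicks 3 + 7 + 16 = 26.
slot 7 + slot 2: cost 8 + 12 = 20 ≤ 25, expected clicks 10 + 16 = 26.
Best is slot 7, slot 5, and slot 2 with total expected clicks 33.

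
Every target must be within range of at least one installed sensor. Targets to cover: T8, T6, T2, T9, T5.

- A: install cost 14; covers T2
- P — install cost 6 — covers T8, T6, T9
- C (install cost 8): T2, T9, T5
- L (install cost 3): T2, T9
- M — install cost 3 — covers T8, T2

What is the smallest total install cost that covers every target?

Choose P and C: together they cover T8, T6, T2, T9, T5 — every target.
Total install cost: 6 + 8 = 14.

14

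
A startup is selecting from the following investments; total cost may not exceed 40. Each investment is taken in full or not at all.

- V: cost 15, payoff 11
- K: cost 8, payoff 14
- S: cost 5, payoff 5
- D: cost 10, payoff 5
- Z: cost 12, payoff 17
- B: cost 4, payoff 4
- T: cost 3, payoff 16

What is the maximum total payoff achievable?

Allowing fractional choices, the relaxed optimum would be about 61.9, but investments are indivisible.
K + S + D + Z + T: cost 8 + 5 + 10 + 12 + 3 = 38 ≤ 40, payoff 14 + 5 + 5 + 17 + 16 = 57.
V + K + Z + T: cost 15 + 8 + 12 + 3 = 38 ≤ 40, payoff 11 + 14 + 17 + 16 = 58.
Best is V, K, Z, and T with total payoff 58.

58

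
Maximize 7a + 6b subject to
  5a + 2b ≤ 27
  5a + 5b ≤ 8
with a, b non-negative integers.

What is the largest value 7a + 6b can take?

The continuous relaxation peaks at (1.6, 0) with value 11.20; rounding to a feasible lattice point costs some objective.
(a,b)=(1,0): 5·1+2·0=5≤27, 5·1+5·0=5≤8, objective 7.
(a,b)=(0,1): 5·0+2·1=2≤27, 5·0+5·1=5≤8, objective 6.
(a,b)=(0,0): 5·0+2·0=0≤27, 5·0+5·0=0≤8, objective 0.
Maximum is 7 at (a,b)=(1,0).

7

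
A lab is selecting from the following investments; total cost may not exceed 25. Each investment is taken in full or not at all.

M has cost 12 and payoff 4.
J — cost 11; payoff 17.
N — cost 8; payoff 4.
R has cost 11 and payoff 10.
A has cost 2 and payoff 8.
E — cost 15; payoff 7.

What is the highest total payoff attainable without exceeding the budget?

35

Treat it as a binary knapsack problem.
Take J, R, and A: cost 11 + 11 + 2 = 24 ≤ 25, payoff 17 + 10 + 8 = 35.
No other feasible combination does better.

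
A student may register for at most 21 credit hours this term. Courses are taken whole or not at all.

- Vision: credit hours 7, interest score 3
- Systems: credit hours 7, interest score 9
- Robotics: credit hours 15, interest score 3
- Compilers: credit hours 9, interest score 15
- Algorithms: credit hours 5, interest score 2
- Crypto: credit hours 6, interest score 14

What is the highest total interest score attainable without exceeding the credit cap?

31

Treat it as a binary knapsack problem.
Allowing fractional choices, the relaxed optimum would be about 36.7, but courses are indivisible.
Compilers + Crypto: credit hours 9 + 6 = 15 ≤ 21, interest score 15 + 14 = 29.
Vision + Systems + Crypto: credit hours 7 + 7 + 6 = 20 ≤ 21, interest score 3 + 9 + 14 = 26.
Compilers + Algorithms + Crypto: credit hours 9 + 5 + 6 = 20 ≤ 21, interest score 15 + 2 + 14 = 31.
Best is Compilers, Algorithms, and Crypto with total interest score 31.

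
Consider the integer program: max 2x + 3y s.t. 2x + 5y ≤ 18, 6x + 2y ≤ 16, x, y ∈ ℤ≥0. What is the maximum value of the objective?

Relaxing integrality, the LP optimum is 12.15 at (x,y) = (1.69, 2.92), which is not an integer point.
(x,y)=(1,3): 2·1+5·3=17≤18, 6·1+2·3=12≤16, objective 11.
(x,y)=(2,2): 2·2+5·2=14≤18, 6·2+2·2=16≤16, objective 10.
(x,y)=(0,3): 2·0+5·3=15≤18, 6·0+2·3=6≤16, objective 9.
Maximum is 11 at (x,y)=(1,3).

11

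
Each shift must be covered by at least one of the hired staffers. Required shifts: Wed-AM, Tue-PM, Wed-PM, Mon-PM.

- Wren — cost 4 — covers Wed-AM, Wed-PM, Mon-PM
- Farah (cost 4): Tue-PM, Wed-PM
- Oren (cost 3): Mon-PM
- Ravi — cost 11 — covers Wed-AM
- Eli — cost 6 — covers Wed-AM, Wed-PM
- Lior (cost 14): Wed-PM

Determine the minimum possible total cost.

8

Choose Wren and Farah: together they cover Wed-AM, Tue-PM, Wed-PM, Mon-PM — every shift.
Total cost: 4 + 4 = 8.
No cover costs less than 8.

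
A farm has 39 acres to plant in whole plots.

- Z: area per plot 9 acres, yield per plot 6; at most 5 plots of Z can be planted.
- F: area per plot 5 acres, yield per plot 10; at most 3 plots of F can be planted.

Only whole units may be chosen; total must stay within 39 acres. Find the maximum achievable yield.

42

This is a bounded integer knapsack.
2×Z and 3×F: area 33 ≤ 39, yield 2·6 + 3·10 = 42.
3×Z and 2×F: area 37 ≤ 39, yield 3·6 + 2·10 = 38.
Best is 42.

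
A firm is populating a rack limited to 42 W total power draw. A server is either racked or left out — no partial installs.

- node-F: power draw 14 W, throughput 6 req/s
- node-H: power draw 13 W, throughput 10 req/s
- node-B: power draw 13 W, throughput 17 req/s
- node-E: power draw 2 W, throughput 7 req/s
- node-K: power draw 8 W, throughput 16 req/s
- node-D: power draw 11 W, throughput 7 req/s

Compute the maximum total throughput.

50

Allowing fractional choices, the relaxed optimum would be about 53.8, but servers are indivisible.
node-B + node-E + node-K + node-D: power draw 13 + 2 + 8 + 11 = 34 ≤ 42, throughput 17 + 7 + 16 + 7 = 47.
node-H + node-B + node-E + node-K: power draw 13 + 13 + 2 + 8 = 36 ≤ 42, throughput 10 + 17 + 7 + 16 = 50.
Best is node-H, node-B, node-E, and node-K with total throughput 50.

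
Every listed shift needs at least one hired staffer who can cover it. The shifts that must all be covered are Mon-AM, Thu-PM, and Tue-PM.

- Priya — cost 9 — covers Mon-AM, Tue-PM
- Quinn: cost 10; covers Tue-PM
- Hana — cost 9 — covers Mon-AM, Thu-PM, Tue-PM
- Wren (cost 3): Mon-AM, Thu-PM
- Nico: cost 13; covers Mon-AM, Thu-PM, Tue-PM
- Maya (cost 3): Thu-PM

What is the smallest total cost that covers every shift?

9

The greedy cost-per-new-shift heuristic would pick Wren and Priya for 12, but a cheaper cover exists.
Hana alone covers Mon-AM, Thu-PM, Tue-PM — every shift.
Total cost: 9.
No cover costs less than 9.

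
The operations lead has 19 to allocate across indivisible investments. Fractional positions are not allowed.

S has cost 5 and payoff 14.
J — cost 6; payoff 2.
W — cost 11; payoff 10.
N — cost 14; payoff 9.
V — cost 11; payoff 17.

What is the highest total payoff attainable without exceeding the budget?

This is a 0-1 knapsack instance.
S + V: cost 5 + 11 = 16 ≤ 19, payoff 14 + 17 = 31.
S + N: cost 5 + 14 = 19 ≤ 19, payoff 14 + 9 = 23.
S + W: cost 5 + 11 = 16 ≤ 19, payoff 14 + 10 = 24.
Best is S and V with total payoff 31.

31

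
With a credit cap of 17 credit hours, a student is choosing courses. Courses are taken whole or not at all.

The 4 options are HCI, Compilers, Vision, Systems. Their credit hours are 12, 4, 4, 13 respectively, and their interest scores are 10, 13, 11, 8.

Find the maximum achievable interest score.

24

Treat it as a binary knapsack problem.
Compilers + Vision: credit hours 4 + 4 = 8 ≤ 17, interest score 13 + 11 = 24.
HCI + Compilers: credit hours 12 + 4 = 16 ≤ 17, interest score 10 + 13 = 23.
Best is Compilers and Vision with total interest score 24.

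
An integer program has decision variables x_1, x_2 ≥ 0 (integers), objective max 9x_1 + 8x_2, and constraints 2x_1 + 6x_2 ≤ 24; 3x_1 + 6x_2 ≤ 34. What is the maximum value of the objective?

99

Relaxing integrality, the LP optimum is 102.00 at (x_1,x_2) = (11.3, 0), which is not an integer point.
(x_1,x_2)=(11,0): 2·11+6·0=22≤24, 3·11+6·0=33≤34, objective 99.
(x_1,x_2)=(10,0): 2·10+6·0=20≤24, 3·10+6·0=30≤34, objective 90.
Maximum is 99 at (x_1,x_2)=(11,0).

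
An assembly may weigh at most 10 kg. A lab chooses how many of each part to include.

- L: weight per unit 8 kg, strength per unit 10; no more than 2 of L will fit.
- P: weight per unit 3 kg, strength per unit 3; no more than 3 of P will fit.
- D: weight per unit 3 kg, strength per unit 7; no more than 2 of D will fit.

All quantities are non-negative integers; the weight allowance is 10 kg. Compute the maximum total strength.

This is a bounded integer knapsack.
2×D: weight 6 ≤ 10, strength 2·7 = 14.
1×P and 2×D: weight 9 ≤ 10, strength 1·3 + 2·7 = 17.
Best is 17.

17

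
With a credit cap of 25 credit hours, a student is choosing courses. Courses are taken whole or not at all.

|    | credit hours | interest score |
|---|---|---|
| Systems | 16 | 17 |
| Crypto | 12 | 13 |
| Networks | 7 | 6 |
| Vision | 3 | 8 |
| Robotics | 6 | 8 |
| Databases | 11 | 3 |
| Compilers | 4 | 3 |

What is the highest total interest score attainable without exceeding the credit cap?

Allowing fractional choices, the relaxed optimum would be about 33.2, but courses are indivisible.
Crypto + Vision + Robotics + Compilers: credit hours 12 + 3 + 6 + 4 = 25 ≤ 25, interest score 13 + 8 + 8 + 3 = 32.
Systems + Vision + Robotics: credit hours 16 + 3 + 6 = 25 ≤ 25, interest score 17 + 8 + 8 = 33.
Crypto + Vision + Robotics: credit hours 12 + 3 + 6 = 21 ≤ 25, interest score 13 + 8 + 8 = 29.
Best is Systems, Vision, and Robotics with total interest score 33.

33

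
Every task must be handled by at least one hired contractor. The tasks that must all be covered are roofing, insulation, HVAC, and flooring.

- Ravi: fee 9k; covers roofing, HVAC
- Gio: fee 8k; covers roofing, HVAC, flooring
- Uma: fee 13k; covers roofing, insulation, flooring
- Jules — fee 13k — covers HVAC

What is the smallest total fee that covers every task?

Choose Gio and Uma: together they cover roofing, insulation, HVAC, flooring — every task.
Total fee: 8 + 13 = 21.
No cover costs less than 21.

21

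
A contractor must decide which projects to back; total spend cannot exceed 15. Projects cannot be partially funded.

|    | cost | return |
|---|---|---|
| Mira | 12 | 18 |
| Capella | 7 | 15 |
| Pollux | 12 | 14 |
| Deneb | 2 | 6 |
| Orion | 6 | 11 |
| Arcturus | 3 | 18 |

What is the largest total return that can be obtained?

Capella + Deneb + Arcturus: cost 7 + 2 + 3 = 12 ≤ 15, return 15 + 6 + 18 = 39.
Mira + Arcturus: cost 12 + 3 = 15 ≤ 15, return 18 + 18 = 36.
Deneb + Orion + Arcturus: cost 2 + 6 + 3 = 11 ≤ 15, return 6 + 11 + 18 = 35.
Best is Capella, Deneb, and Arcturus with total return 39.

39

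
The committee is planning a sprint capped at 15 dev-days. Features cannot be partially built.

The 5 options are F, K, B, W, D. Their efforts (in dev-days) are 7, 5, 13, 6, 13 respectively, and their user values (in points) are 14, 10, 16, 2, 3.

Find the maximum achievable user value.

Allowing fractional choices, the relaxed optimum would be about 27.7, but features are indivisible.
F + W: effort 7 + 6 = 13 ≤ 15, user value 14 + 2 = 16.
B: effort 13 ≤ 15, user value 16.
F + K: effort 7 + 5 = 12 ≤ 15, user value 14 + 10 = 24.
Best is F and K with total user value 24.

24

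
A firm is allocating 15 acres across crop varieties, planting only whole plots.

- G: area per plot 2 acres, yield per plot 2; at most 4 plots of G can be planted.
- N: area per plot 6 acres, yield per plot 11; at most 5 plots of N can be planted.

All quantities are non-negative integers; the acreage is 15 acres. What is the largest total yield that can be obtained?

24

Take 1×G and 2×N: area 14 ≤ 15, yield 1·2 + 2·11 = 24.
No other integer combination yields more.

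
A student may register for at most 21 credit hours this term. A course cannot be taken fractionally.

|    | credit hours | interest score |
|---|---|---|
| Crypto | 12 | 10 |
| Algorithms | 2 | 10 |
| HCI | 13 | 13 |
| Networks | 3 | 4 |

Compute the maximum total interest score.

Crypto + Algorithms + Networks: credit hours 12 + 2 + 3 = 17 ≤ 21, interest score 10 + 10 + 4 = 24.
Algorithms + HCI + Networks: credit hours 2 + 13 + 3 = 18 ≤ 21, interest score 10 + 13 + 4 = 27.
Best is Algorithms, HCI, and Networks with total interest score 27.

27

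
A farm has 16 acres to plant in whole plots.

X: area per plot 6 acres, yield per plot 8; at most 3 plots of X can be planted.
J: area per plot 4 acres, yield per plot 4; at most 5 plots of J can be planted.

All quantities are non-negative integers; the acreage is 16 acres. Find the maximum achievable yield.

This is a bounded integer knapsack.
X has the best ratio (8/6); taking only X gives at most 2×8 = 16 (stopped by the area limit).
Mixing does better — 2×X and 1×J: area 16 ≤ 16, yield 2·8 + 1·4 = 20.

20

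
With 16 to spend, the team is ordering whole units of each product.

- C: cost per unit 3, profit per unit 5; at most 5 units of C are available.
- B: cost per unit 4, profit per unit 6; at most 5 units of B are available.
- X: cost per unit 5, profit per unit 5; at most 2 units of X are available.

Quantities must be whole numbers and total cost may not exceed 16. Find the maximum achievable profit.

26

This is a bounded integer knapsack.
C has the best ratio (5/3); taking only C gives at most 5×5 = 25 (stopped by the cost limit).
Mixing does better — 4×C and 1×B: cost 16 ≤ 16, profit 4·5 + 1·6 = 26.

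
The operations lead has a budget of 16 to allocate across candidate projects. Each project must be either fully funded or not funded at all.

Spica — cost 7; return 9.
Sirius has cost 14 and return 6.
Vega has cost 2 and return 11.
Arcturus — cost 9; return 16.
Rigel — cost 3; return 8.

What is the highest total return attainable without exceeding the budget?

This is an integer program with binary decision variables.
Vega + Arcturus + Rigel: cost 2 + 9 + 3 = 14 ≤ 16, return 11 + 16 + 8 = 35.
Spica + Vega + Rigel: cost 7 + 2 + 3 = 12 ≤ 16, return 9 + 11 + 8 = 28.
Vega + Arcturus: cost 2 + 9 = 11 ≤ 16, return 11 + 16 = 27.
Best is Vega, Arcturus, and Rigel with total return 35.

35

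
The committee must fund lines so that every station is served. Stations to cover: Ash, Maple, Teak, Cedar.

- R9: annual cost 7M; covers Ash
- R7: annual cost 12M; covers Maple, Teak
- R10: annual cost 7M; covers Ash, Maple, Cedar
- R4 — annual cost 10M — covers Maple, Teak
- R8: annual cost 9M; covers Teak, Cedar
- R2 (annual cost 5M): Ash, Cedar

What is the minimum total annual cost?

15

This is a weighted set-cover instance.
The greedy cost-per-new-station heuristic would pick R10 and R8 for 16, but a cheaper cover exists.
Choose R4 and R2: together they cover Ash, Maple, Teak, Cedar — every station.
Total annual cost: 10 + 5 = 15.
No cover costs less than 15.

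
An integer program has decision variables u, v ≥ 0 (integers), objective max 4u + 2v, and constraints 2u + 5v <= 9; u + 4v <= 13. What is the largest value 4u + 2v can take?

(u,v)=(4,0): 2·4+5·0=8≤9, 1·4+4·0=4≤13, objective 16.
(u,v)=(3,0): 2·3+5·0=6≤9, 1·3+4·0=3≤13, objective 12.
No feasible integer point exceeds 16.

16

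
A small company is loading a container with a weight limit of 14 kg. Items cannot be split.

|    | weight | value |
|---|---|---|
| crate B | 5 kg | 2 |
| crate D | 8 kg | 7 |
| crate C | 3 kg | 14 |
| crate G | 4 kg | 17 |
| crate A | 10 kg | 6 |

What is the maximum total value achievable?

This is an integer program with binary decision variables.
crate D + crate G: weight 8 + 4 = 12 ≤ 14, value 7 + 17 = 24.
crate B + crate C + crate G: weight 5 + 3 + 4 = 12 ≤ 14, value 2 + 14 + 17 = 33.
crate C + crate G: weight 3 + 4 = 7 ≤ 14, value 14 + 17 = 31.
Best is crate B, crate C, and crate G with total value 33.

33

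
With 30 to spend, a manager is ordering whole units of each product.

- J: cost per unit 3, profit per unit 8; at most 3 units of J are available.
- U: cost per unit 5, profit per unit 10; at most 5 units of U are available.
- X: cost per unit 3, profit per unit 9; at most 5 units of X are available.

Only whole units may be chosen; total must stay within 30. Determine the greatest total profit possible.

Take 3×J, 1×U, and 5×X: cost 29 ≤ 30, profit 3·8 + 1·10 + 5·9 = 79.
X has the best ratio (9/3) and is taken to its limit of 5; remaining capacity is filled optimally with the others.

79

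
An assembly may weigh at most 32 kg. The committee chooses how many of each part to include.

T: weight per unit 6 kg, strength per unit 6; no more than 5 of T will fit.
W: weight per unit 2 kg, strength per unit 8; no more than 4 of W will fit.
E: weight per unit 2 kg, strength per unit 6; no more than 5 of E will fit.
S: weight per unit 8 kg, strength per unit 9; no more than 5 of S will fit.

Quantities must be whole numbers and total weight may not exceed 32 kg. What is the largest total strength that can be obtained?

77

This is a bounded integer knapsack.
Take 1×T, 4×W, 5×E, and 1×S: weight 32 ≤ 32, strength 1·6 + 4·8 + 5·6 + 1·9 = 77.
W has the best ratio (8/2) and is taken to its limit of 4; remaining capacity is filled optimally with the others.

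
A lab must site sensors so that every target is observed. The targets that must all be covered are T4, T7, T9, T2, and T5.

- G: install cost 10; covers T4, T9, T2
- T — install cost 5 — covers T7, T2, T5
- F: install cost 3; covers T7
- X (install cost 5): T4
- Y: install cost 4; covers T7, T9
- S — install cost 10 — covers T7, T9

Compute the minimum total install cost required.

Choose T, X, and Y: together they cover T4, T7, T9, T2, T5 — every target.
Total install cost: 5 + 5 + 4 = 14.
No cover costs less than 14.

14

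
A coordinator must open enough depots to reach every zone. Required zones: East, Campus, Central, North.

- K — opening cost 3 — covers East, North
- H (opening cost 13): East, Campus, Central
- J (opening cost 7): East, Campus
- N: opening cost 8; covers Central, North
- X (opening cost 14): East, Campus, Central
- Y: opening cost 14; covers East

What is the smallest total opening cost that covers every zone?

15

This is an integer covering problem.
The greedy cost-per-new-zone heuristic would pick K and H for 16, but a cheaper cover exists.
Choose J and N: together they cover East, Campus, Central, North — every zone.
Total opening cost: 7 + 8 = 15.
No cover costs less than 15.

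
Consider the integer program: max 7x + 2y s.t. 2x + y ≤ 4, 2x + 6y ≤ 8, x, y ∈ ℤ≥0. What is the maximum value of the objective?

(x,y)=(2,0) is feasible, giving 14.
(x,y)=(1,1) is feasible, giving 9.
(x,y)=(1,0) is feasible, giving 7.
Maximum is 14 at (x,y)=(2,0).

14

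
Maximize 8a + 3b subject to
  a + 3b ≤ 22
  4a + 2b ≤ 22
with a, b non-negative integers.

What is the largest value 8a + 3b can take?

43

Relaxing integrality, the LP optimum is 44.00 at (a,b) = (5.5, 0), which is not an integer point.
(a,b)=(5,1): 1·5+3·1=8≤22, 4·5+2·1=22≤22, objective 43.
(a,b)=(5,0): 1·5+3·0=5≤22, 4·5+2·0=20≤22, objective 40.
(a,b)=(4,2): 1·4+3·2=10≤22, 4·4+2·2=20≤22, objective 38.
(a,b)=(4,1): 1·4+3·1=7≤22, 4·4+2·1=18≤22, objective 35.
No feasible integer point exceeds 43.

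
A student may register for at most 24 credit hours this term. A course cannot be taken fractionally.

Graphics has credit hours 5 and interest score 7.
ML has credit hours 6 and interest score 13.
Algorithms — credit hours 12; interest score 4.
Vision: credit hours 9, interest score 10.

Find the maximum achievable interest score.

30

Take Graphics, ML, and Vision: credit hours 5 + 6 + 9 = 20 ≤ 24, interest score 7 + 13 + 10 = 30.
No other feasible combination does better.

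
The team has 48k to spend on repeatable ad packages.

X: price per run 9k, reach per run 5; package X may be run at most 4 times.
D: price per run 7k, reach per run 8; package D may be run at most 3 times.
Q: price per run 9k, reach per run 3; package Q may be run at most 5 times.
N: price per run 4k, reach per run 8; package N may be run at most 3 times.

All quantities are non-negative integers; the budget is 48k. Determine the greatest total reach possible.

N has the best ratio (8/4); taking only N gives at most 3×8 = 24 (stopped by the supply cap of 3).
Mixing does better — 1×X, 3×D, and 3×N: price 42 ≤ 48, reach 1·5 + 3·8 + 3·8 = 53.

53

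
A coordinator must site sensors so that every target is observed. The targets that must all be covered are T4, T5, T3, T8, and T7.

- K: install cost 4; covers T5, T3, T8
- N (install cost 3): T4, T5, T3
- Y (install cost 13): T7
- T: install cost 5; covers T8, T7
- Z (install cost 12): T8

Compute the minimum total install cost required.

Choose N and T: together they cover T4, T5, T3, T8, T7 — every target.
Total install cost: 3 + 5 = 8.
No cover costs less than 8.

8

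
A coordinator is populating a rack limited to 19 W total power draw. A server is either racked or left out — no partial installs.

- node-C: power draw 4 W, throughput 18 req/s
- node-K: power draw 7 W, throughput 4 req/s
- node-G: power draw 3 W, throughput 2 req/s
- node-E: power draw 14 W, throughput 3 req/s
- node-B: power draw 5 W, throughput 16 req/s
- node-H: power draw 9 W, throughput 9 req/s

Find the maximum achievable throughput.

43

Allowing fractional choices, the relaxed optimum would be about 43.7, but servers are indivisible.
node-C + node-K + node-B: power draw 4 + 7 + 5 = 16 ≤ 19, throughput 18 + 4 + 16 = 38.
node-C + node-K + node-G + node-B: power draw 4 + 7 + 3 + 5 = 19 ≤ 19, throughput 18 + 4 + 2 + 16 = 40.
node-C + node-B + node-H: power draw 4 + 5 + 9 = 18 ≤ 19, throughput 18 + 16 + 9 = 43.
Best is node-C, node-B, and node-H with total throughput 43.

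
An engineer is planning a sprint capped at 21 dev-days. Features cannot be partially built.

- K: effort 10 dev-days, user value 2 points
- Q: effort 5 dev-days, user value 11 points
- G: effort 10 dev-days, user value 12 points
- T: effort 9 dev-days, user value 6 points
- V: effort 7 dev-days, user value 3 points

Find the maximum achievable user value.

Treat it as a binary knapsack problem.
Allowing fractional choices, the relaxed optimum would be about 27.0, but features are indivisible.
Q + G: effort 5 + 10 = 15 ≤ 21, user value 11 + 12 = 23.
Q + T + V: effort 5 + 9 + 7 = 21 ≤ 21, user value 11 + 6 + 3 = 20.
G + T: effort 10 + 9 = 19 ≤ 21, user value 12 + 6 = 18.
Best is Q and G with total user value 23.

23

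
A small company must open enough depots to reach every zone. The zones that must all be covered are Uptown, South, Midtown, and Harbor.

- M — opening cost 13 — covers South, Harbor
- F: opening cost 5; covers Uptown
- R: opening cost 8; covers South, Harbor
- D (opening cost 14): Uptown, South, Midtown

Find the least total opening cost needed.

22

This is an integer covering problem.
The greedy cost-per-new-zone heuristic would pick R, F, and D for 27, but a cheaper cover exists.
Choose R and D: together they cover Uptown, South, Midtown, Harbor — every zone.
Total opening cost: 8 + 14 = 22.
No cover costs less than 22.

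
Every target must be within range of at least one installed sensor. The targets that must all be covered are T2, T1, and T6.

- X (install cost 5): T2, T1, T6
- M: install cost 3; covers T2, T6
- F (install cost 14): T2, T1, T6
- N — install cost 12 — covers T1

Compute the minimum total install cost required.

X alone covers T2, T1, T6 — every target.
Total install cost: 5.

5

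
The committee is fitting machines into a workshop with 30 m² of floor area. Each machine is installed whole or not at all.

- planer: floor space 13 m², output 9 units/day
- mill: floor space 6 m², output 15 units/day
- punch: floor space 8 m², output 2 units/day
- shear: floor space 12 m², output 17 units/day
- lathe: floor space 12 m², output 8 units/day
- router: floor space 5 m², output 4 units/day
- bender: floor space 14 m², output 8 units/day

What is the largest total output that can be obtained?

40

Treat it as a binary knapsack problem.
Allowing fractional choices, the relaxed optimum would be about 40.8, but machines are indivisible.
mill + shear + router: floor space 6 + 12 + 5 = 23 ≤ 30, output 15 + 17 + 4 = 36.
mill + punch + shear: floor space 6 + 8 + 12 = 26 ≤ 30, output 15 + 2 + 17 = 34.
mill + shear + lathe: floor space 6 + 12 + 12 = 30 ≤ 30, output 15 + 17 + 8 = 40.
Best is mill, shear, and lathe with total output 40.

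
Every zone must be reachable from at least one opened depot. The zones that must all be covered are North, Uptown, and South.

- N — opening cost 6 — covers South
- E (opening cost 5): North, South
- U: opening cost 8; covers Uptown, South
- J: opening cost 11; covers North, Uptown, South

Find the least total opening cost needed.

The greedy cost-per-new-zone heuristic would pick E and U for 13, but a cheaper cover exists.
J alone covers North, Uptown, South — every zone.
Total opening cost: 11.
No cover costs less than 11.

11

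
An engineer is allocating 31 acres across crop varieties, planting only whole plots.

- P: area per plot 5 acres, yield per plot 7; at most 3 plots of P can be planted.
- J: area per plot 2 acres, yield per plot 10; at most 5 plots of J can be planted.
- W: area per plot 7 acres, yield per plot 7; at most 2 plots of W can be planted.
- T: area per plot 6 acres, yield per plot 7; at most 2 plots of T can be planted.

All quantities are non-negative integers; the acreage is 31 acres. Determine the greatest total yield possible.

78

J has the best ratio (10/2); taking only J gives at most 5×10 = 50 (stopped by the supply cap of 5).
Mixing does better — 3×P, 5×J, and 1×T: area 31 ≤ 31, yield 3·7 + 5·10 + 1·7 = 78.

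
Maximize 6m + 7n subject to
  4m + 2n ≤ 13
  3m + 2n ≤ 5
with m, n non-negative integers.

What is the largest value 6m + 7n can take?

14

Relaxing integrality, the LP optimum is 17.50 at (m,n) = (0, 2.5), which is not an integer point.
(m,n)=(0,2): 4·0+2·2=4≤13, 3·0+2·2=4≤5, objective 14.
(m,n)=(1,1): 4·1+2·1=6≤13, 3·1+2·1=5≤5, objective 13.
No feasible integer point exceeds 14.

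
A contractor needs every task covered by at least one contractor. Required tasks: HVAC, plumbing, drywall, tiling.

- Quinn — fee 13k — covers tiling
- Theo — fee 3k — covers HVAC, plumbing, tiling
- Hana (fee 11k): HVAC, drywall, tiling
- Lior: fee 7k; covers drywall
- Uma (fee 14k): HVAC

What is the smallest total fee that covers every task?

Choose Theo and Lior: together they cover HVAC, plumbing, drywall, tiling — every task.
Total fee: 3 + 7 = 10.
No cover costs less than 10.

10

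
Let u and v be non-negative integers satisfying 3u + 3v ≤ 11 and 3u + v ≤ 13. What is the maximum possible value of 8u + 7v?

24

Relaxing integrality, the LP optimum is 29.33 at (u,v) = (3.67, 0), which is not an integer point.
(u,v)=(3,0) is feasible, giving 24.
(u,v)=(2,1) is feasible, giving 23.
(u,v)=(2,0) is feasible, giving 16.
Maximum is 24 at (u,v)=(3,0).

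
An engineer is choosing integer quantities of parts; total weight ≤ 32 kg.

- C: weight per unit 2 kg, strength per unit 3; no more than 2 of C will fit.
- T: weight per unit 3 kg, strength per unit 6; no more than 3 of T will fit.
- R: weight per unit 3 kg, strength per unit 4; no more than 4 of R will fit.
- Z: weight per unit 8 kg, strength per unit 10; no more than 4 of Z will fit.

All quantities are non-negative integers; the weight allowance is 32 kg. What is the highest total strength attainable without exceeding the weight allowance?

This is a bounded integer knapsack.
Take 2×C, 3×T, 1×R, and 2×Z: weight 32 ≤ 32, strength 2·3 + 3·6 + 1·4 + 2·10 = 48.
T has the best ratio (6/3) and is taken to its limit of 3; remaining capacity is filled optimally with the others.

48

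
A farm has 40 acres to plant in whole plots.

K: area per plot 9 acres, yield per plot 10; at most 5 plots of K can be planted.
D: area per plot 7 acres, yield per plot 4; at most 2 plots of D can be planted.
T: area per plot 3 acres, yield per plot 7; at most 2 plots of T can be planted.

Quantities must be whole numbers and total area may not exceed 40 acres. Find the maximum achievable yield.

Take 3×K, 1×D, and 2×T: area 40 ≤ 40, yield 3·10 + 1·4 + 2·7 = 48.
T has the best ratio (7/3) and is taken to its limit of 2; remaining capacity is filled optimally with the others.

48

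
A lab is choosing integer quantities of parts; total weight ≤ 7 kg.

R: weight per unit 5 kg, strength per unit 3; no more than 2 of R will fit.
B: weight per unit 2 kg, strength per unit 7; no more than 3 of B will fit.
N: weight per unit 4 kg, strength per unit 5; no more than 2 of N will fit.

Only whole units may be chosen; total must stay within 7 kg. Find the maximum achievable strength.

21

This is a bounded integer knapsack.
B has the best ratio (7/2); taking only B gives at most 3×7 = 21 (stopped by the weight limit).
Optimal: 3×B: weight 6 ≤ 7, strength 3·7 = 21.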